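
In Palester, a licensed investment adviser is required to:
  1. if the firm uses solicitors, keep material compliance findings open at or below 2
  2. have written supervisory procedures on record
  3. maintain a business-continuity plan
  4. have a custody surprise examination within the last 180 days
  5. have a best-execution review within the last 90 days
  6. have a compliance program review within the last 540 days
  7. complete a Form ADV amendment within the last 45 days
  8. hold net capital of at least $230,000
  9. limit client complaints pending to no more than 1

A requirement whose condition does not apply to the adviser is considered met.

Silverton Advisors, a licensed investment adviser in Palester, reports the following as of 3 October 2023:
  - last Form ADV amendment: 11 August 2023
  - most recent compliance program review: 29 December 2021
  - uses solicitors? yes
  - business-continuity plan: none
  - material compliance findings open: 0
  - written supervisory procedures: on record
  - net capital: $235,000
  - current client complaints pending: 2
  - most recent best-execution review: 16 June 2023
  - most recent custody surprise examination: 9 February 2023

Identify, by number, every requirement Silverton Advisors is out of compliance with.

3, 4, 5, 6, 7, 9

1. condition 'uses solicitors' holds; material compliance findings open 0 ≤ 2 → met
2. written supervisory procedures present → met
3. business-continuity plan absent → not met
4. custody surprise examination 236 days ago vs limit 180 → not met
5. best-execution review 109 days ago vs limit 90 → not met
6. compliance program review 643 days ago vs limit 540 → not met
7. Form ADV amendment 53 days ago vs limit 45 → not met
8. net capital $235,000 ≥ $230,000 → met
9. client complaints pending 2 > 1 → not met
Not met: 3, 4, 5, 6, 7, 9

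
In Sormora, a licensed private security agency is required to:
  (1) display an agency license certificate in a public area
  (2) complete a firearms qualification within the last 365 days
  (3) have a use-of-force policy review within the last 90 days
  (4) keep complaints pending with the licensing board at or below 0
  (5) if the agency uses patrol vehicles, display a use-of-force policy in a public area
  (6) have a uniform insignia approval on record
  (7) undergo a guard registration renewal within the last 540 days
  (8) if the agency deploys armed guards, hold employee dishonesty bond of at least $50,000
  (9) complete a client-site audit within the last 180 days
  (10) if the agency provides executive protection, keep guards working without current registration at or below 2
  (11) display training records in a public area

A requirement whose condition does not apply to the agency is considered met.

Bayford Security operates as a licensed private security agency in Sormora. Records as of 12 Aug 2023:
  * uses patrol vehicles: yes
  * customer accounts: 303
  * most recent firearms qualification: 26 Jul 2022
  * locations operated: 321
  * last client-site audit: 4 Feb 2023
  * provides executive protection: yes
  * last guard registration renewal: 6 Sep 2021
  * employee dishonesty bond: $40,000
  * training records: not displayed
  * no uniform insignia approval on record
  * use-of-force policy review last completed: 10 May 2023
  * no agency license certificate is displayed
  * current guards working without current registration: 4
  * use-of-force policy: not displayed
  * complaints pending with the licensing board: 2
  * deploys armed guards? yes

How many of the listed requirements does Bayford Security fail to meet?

1. agency license certificate absent → not met
2. firearms qualification 382 days ago vs limit 365 → not met
3. use-of-force policy review 94 days ago vs limit 90 → not met
4. complaints pending with the licensing board 2 > 0 → not met
5. condition 'uses patrol vehicles' holds; use-of-force policy absent → not met
6. uniform insignia approval absent → not met
7. guard registration renewal 705 days ago vs limit 540 → not met
8. condition 'deploys armed guards' holds; employee dishonesty bond $40,000 < $50,000 → not met
9. client-site audit 189 days ago vs limit 180 → not met
10. condition 'provides executive protection' holds; guards working without current registration 4 > 2 → not met
11. training records absent → not met
Not met: 11 of 11

11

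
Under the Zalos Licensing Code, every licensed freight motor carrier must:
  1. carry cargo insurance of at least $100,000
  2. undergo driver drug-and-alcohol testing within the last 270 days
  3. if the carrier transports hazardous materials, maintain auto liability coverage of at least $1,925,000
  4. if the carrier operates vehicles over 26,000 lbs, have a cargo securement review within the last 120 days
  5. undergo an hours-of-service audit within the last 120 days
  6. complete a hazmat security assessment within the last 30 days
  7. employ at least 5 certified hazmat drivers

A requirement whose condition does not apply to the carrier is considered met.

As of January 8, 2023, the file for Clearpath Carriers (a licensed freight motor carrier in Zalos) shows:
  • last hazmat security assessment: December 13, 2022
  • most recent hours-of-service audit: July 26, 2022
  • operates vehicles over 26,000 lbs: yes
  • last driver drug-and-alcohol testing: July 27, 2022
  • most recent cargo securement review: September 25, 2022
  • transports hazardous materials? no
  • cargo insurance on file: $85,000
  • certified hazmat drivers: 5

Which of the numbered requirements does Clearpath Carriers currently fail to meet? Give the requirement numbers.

1. cargo insurance $85,000 < $100,000 → not met
2. driver drug-and-alcohol testing 165 days ago vs limit 270 → met
3. condition 'transports hazardous materials' does not hold → requirement n/a → met
4. condition 'operates vehicles over 26,000 lbs' holds; cargo securement review 105 days ago vs limit 120 → met
5. hours-of-service audit 166 days ago vs limit 120 → not met
6. hazmat security assessment 26 days ago vs limit 30 → met
7. certified hazmat drivers 5 ≥ 5 → met
Not met: 1, 5

1, 5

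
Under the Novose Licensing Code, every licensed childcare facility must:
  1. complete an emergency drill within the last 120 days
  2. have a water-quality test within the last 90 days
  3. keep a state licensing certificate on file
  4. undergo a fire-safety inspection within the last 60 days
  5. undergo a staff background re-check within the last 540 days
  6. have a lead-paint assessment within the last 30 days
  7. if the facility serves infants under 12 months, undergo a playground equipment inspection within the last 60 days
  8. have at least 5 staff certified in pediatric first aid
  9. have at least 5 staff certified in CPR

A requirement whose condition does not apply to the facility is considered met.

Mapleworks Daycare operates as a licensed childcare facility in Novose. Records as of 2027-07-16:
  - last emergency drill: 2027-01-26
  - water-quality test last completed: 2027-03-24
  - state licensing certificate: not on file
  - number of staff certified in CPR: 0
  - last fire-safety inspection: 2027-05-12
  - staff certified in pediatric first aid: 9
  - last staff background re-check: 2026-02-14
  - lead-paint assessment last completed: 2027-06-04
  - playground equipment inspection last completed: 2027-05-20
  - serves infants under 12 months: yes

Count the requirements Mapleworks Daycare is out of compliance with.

1. emergency drill 171 days ago vs limit 120 → not met
2. water-quality test 114 days ago vs limit 90 → not met
3. state licensing certificate absent → not met
4. fire-safety inspection 65 days ago vs limit 60 → not met
5. staff background re-check 517 days ago vs limit 540 → met
6. lead-paint assessment 42 days ago vs limit 30 → not met
7. condition 'serves infants under 12 months' holds; playground equipment inspection 57 days ago vs limit 60 → met
8. staff certified in pediatric first aid 9 ≥ 5 → met
9. staff certified in CPR 0 < 5 → not met
Not met: 6 of 9

6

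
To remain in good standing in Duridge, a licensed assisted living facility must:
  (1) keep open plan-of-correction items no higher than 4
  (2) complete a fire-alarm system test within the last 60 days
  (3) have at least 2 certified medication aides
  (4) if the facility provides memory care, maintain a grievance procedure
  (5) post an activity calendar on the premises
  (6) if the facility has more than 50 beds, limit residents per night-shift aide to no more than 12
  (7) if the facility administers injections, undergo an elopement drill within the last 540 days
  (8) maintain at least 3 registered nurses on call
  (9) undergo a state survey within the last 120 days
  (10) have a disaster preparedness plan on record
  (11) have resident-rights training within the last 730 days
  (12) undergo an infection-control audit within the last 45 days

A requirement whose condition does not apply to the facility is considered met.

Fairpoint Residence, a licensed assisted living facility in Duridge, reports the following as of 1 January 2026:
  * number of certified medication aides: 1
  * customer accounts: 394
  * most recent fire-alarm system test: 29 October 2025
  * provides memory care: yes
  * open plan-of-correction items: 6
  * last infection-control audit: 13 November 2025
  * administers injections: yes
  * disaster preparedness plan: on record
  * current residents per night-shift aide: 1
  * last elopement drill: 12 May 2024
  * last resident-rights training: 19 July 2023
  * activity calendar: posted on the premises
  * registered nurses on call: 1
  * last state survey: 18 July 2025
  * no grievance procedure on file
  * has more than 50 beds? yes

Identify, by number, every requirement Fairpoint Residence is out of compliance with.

1. open plan-of-correction items 6 > 4 → not met
2. fire-alarm system test 64 days ago vs limit 60 → not met
3. certified medication aides 1 < 2 → not met
4. condition 'provides memory care' holds; grievance procedure absent → not met
5. activity calendar present → met
6. condition 'has more than 50 beds' holds; residents per night-shift aide 1 ≤ 12 → met
7. condition 'administers injections' holds; elopement drill 599 days ago vs limit 540 → not met
8. registered nurses on call 1 < 3 → not met
9. state survey 167 days ago vs limit 120 → not met
10. disaster preparedness plan present → met
11. resident-rights training 897 days ago vs limit 730 → not met
12. infection-control audit 49 days ago vs limit 45 → not met
Not met: 1, 2, 3, 4, 7, 8, 9, 11, 12

1, 2, 3, 4, 7, 8, 9, 11, 12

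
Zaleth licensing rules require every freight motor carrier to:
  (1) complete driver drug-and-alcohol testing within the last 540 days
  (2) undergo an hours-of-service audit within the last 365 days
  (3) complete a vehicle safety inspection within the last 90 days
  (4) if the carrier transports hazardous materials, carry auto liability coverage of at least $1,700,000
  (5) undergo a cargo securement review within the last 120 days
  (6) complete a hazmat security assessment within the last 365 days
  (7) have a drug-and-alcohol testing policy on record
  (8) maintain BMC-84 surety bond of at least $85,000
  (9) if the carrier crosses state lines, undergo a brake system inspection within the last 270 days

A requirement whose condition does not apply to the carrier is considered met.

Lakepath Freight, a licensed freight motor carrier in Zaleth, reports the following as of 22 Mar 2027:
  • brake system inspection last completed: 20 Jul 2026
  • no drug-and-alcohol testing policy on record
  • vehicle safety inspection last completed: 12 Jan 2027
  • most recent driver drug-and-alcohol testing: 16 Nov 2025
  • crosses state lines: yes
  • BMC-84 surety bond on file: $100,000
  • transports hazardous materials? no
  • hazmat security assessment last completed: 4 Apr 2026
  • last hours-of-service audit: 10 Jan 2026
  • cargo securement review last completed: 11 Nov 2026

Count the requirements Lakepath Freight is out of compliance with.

3

1. driver drug-and-alcohol testing 491 days ago vs limit 540 → met
2. hours-of-service audit 436 days ago vs limit 365 → not met
3. vehicle safety inspection 69 days ago vs limit 90 → met
4. condition 'transports hazardous materials' does not hold → requirement n/a → met
5. cargo securement review 131 days ago vs limit 120 → not met
6. hazmat security assessment 352 days ago vs limit 365 → met
7. drug-and-alcohol testing policy absent → not met
8. BMC-84 surety bond $100,000 ≥ $85,000 → met
9. condition 'crosses state lines' holds; brake system inspection 245 days ago vs limit 270 → met
Not met: 3 of 9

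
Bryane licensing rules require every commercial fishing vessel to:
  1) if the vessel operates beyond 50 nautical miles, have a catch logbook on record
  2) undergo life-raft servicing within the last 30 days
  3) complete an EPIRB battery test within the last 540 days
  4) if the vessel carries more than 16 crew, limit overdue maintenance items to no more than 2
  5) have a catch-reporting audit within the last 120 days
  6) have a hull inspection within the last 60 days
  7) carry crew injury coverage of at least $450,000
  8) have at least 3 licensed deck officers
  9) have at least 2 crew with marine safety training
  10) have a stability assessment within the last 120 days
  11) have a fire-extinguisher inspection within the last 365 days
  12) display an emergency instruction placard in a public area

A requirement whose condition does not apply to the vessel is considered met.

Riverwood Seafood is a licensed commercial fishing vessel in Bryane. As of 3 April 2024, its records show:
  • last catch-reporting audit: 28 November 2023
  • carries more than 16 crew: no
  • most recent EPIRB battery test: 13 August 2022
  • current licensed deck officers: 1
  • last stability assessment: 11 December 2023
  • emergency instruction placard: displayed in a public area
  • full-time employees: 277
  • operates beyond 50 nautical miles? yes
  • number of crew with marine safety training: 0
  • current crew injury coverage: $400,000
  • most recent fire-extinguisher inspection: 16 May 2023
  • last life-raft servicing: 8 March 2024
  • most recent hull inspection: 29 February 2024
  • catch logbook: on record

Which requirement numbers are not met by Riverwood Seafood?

1. condition 'operates beyond 50 nautical miles' holds; catch logbook present → met
2. life-raft servicing 26 days ago vs limit 30 → met
3. EPIRB battery test 599 days ago vs limit 540 → not met
4. condition 'carries more than 16 crew' does not hold → requirement n/a → met
5. catch-reporting audit 127 days ago vs limit 120 → not met
6. hull inspection 34 days ago vs limit 60 → met
7. crew injury coverage $400,000 < $450,000 → not met
8. licensed deck officers 1 < 3 → not met
9. crew with marine safety training 0 < 2 → not met
10. stability assessment 114 days ago vs limit 120 → met
11. fire-extinguisher inspection 323 days ago vs limit 365 → met
12. emergency instruction placard present → met
Not met: 3, 5, 7, 8, 9

3, 5, 7, 8, 9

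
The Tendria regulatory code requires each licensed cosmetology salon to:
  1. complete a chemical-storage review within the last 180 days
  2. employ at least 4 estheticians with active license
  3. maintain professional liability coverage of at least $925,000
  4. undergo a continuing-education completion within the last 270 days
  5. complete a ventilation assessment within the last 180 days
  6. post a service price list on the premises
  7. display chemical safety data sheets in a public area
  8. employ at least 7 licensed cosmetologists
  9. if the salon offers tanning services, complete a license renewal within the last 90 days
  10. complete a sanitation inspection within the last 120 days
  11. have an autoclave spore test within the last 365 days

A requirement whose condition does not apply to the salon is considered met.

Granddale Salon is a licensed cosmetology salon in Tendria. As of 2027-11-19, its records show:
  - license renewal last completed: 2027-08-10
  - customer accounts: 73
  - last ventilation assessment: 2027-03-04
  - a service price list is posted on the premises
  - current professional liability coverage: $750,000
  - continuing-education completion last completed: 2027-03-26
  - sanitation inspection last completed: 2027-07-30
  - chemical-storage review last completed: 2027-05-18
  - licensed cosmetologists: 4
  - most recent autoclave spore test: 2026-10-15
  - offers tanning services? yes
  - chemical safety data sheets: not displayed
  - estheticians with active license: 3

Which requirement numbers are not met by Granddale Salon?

1. chemical-storage review 185 days ago vs limit 180 → not met
2. estheticians with active license 3 < 4 → not met
3. professional liability coverage $750,000 < $925,000 → not met
4. continuing-education completion 238 days ago vs limit 270 → met
5. ventilation assessment 260 days ago vs limit 180 → not met
6. service price list present → met
7. chemical safety data sheets absent → not met
8. licensed cosmetologists 4 < 7 → not met
9. condition 'offers tanning services' holds; license renewal 101 days ago vs limit 90 → not met
10. sanitation inspection 112 days ago vs limit 120 → met
11. autoclave spore test 400 days ago vs limit 365 → not met
Not met: 1, 2, 3, 5, 7, 8, 9, 11

1, 2, 3, 5, 7, 8, 9, 11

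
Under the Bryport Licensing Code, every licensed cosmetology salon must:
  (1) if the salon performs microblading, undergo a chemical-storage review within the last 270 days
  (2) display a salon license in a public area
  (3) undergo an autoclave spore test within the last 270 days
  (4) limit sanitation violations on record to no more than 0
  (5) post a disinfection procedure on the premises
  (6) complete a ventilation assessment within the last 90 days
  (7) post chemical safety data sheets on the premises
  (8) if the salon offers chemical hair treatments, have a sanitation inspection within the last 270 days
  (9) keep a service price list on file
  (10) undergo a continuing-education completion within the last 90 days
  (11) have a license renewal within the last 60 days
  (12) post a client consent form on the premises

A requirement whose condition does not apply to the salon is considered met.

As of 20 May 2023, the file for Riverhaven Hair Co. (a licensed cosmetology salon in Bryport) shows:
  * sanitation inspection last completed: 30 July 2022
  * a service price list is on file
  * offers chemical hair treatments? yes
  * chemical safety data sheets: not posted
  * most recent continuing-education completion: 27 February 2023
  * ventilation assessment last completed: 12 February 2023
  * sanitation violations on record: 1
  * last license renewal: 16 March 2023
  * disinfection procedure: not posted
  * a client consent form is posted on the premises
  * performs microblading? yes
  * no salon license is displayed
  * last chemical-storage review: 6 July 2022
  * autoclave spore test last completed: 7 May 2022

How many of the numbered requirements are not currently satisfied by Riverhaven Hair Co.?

1. condition 'performs microblading' holds; chemical-storage review 318 days ago vs limit 270 → not met
2. salon license absent → not met
3. autoclave spore test 378 days ago vs limit 270 → not met
4. sanitation violations on record 1 > 0 → not met
5. disinfection procedure absent → not met
6. ventilation assessment 97 days ago vs limit 90 → not met
7. chemical safety data sheets absent → not met
8. condition 'offers chemical hair treatments' holds; sanitation inspection 294 days ago vs limit 270 → not met
9. service price list present → met
10. continuing-education completion 82 days ago vs limit 90 → met
11. license renewal 65 days ago vs limit 60 → not met
12. client consent form present → met
Not met: 9 of 12

9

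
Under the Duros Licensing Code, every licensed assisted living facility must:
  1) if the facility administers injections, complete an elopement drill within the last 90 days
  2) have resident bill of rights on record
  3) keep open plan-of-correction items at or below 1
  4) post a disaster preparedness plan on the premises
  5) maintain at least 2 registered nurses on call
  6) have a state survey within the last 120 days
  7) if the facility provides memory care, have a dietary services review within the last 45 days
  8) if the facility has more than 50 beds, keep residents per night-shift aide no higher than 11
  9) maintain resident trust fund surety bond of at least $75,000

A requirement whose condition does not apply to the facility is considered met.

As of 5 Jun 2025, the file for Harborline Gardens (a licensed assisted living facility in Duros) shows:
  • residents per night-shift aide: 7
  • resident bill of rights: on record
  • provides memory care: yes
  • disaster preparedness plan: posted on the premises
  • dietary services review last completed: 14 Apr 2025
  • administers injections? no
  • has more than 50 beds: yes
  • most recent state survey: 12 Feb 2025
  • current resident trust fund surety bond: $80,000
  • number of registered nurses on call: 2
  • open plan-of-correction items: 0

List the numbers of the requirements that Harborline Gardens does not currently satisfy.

7

1. condition 'administers injections' does not hold → requirement n/a → met
2. resident bill of rights present → met
3. open plan-of-correction items 0 ≤ 1 → met
4. disaster preparedness plan present → met
5. registered nurses on call 2 ≥ 2 → met
6. state survey 113 days ago vs limit 120 → met
7. condition 'provides memory care' holds; dietary services review 52 days ago vs limit 45 → not met
8. condition 'has more than 50 beds' holds; residents per night-shift aide 7 ≤ 11 → met
9. resident trust fund surety bond $80,000 ≥ $75,000 → met
Not met: 7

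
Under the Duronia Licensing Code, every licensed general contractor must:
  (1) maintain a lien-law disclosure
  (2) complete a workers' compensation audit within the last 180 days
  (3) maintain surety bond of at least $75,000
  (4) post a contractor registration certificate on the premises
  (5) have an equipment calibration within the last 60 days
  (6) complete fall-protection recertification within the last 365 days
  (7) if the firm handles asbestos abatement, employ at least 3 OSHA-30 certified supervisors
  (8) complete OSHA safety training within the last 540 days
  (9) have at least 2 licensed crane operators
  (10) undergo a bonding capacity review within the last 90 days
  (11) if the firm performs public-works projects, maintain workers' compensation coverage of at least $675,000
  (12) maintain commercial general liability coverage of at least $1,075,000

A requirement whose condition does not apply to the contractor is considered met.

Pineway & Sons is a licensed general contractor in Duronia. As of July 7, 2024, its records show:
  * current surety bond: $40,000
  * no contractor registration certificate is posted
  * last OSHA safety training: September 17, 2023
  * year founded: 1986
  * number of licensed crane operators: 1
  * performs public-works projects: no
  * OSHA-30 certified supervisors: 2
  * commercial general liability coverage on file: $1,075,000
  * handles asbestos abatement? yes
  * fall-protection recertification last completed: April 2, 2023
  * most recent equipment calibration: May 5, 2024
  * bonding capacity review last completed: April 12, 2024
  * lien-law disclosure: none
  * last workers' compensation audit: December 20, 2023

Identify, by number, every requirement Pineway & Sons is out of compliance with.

1, 2, 3, 4, 5, 6, 7, 9

1. lien-law disclosure absent → not met
2. workers' compensation audit 200 days ago vs limit 180 → not met
3. surety bond $40,000 < $75,000 → not met
4. contractor registration certificate absent → not met
5. equipment calibration 63 days ago vs limit 60 → not met
6. fall-protection recertification 462 days ago vs limit 365 → not met
7. condition 'handles asbestos abatement' holds; OSHA-30 certified supervisors 2 < 3 → not met
8. OSHA safety training 294 days ago vs limit 540 → met
9. licensed crane operators 1 < 2 → not met
10. bonding capacity review 86 days ago vs limit 90 → met
11. condition 'performs public-works projects' does not hold → requirement n/a → met
12. commercial general liability coverage $1,075,000 ≥ $1,075,000 → met
Not met: 1, 2, 3, 4, 5, 6, 7, 9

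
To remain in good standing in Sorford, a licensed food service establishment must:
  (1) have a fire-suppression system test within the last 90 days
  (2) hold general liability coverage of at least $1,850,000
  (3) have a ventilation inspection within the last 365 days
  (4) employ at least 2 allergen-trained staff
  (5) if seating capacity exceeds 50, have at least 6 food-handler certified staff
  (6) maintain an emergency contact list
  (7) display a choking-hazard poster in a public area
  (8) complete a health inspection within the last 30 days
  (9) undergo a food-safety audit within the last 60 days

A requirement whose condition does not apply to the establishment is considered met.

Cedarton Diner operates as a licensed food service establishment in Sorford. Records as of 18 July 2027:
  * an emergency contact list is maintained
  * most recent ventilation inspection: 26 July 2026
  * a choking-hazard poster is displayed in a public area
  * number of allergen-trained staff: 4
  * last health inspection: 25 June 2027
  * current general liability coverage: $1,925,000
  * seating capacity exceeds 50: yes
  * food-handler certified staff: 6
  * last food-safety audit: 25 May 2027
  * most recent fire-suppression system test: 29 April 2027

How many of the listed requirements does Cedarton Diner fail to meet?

0

1. fire-suppression system test 80 days ago vs limit 90 → met
2. general liability coverage $1,925,000 ≥ $1,850,000 → met
3. ventilation inspection 357 days ago vs limit 365 → met
4. allergen-trained staff 4 ≥ 2 → met
5. condition 'seating capacity exceeds 50' holds; food-handler certified staff 6 ≥ 6 → met
6. emergency contact list present → met
7. choking-hazard poster present → met
8. health inspection 23 days ago vs limit 30 → met
9. food-safety audit 54 days ago vs limit 60 → met
Not met: 0 of 9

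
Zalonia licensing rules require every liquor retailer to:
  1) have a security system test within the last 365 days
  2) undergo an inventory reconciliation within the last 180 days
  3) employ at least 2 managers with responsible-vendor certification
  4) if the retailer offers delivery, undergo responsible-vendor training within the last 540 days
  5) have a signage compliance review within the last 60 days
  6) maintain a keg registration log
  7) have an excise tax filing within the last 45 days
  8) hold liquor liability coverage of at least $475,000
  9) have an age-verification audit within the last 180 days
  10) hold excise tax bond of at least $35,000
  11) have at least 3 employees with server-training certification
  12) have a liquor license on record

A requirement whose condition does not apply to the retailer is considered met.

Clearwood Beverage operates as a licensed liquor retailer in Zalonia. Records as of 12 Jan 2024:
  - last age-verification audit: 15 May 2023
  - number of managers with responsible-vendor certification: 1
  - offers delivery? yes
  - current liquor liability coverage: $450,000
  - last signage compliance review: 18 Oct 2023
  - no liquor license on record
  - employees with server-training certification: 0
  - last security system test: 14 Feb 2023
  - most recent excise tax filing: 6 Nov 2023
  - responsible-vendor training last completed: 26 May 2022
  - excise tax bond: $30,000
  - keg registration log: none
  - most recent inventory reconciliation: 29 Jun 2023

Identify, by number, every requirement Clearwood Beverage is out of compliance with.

1. security system test 332 days ago vs limit 365 → met
2. inventory reconciliation 197 days ago vs limit 180 → not met
3. managers with responsible-vendor certification 1 < 2 → not met
4. condition 'offers delivery' holds; responsible-vendor training 596 days ago vs limit 540 → not met
5. signage compliance review 86 days ago vs limit 60 → not met
6. keg registration log absent → not met
7. excise tax filing 67 days ago vs limit 45 → not met
8. liquor liability coverage $450,000 < $475,000 → not met
9. age-verification audit 242 days ago vs limit 180 → not met
10. excise tax bond $30,000 < $35,000 → not met
11. employees with server-training certification 0 < 3 → not met
12. liquor license absent → not met
Not met: 2, 3, 4, 5, 6, 7, 8, 9, 10, 11, 12

2, 3, 4, 5, 6, 7, 8, 9, 10, 11, 12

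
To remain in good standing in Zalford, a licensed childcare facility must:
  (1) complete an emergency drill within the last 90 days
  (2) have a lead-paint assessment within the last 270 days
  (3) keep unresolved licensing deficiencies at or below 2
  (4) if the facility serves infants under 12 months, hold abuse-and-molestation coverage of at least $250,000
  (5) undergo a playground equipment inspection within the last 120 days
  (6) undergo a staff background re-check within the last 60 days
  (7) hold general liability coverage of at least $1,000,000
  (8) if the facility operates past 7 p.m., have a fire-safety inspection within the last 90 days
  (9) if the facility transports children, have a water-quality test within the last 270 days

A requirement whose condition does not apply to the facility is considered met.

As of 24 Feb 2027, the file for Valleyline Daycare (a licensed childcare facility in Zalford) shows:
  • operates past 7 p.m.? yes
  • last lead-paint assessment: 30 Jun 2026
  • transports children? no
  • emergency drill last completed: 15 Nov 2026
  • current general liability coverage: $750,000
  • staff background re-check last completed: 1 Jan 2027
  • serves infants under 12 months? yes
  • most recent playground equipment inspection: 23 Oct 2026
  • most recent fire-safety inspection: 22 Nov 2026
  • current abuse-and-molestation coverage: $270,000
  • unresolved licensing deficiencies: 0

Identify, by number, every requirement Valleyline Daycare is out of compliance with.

1. emergency drill 101 days ago vs limit 90 → not met
2. lead-paint assessment 239 days ago vs limit 270 → met
3. unresolved licensing deficiencies 0 ≤ 2 → met
4. condition 'serves infants under 12 months' holds; abuse-and-molestation coverage $270,000 ≥ $250,000 → met
5. playground equipment inspection 124 days ago vs limit 120 → not met
6. staff background re-check 54 days ago vs limit 60 → met
7. general liability coverage $750,000 < $1,000,000 → not met
8. condition 'operates past 7 p.m.' holds; fire-safety inspection 94 days ago vs limit 90 → not met
9. condition 'transports children' does not hold → requirement n/a → met
Not met: 1, 5, 7, 8

1, 5, 7, 8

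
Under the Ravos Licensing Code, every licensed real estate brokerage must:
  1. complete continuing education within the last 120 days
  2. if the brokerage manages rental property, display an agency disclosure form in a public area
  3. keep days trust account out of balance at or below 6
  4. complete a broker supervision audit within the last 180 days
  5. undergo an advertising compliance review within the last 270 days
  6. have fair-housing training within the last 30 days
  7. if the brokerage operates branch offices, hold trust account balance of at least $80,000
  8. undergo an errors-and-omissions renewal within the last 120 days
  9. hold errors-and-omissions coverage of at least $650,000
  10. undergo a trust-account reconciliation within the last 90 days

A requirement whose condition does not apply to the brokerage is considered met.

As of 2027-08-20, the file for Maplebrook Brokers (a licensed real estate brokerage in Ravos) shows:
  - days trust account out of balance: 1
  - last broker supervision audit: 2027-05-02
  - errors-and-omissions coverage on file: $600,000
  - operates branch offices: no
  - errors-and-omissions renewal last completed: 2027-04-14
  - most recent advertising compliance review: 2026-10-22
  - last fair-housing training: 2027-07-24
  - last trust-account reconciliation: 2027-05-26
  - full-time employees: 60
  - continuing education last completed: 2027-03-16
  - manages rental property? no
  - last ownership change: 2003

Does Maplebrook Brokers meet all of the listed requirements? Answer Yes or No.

No

1. continuing education 157 days ago vs limit 120 → not met
2. condition 'manages rental property' does not hold → requirement n/a → met
3. days trust account out of balance 1 ≤ 6 → met
4. broker supervision audit 110 days ago vs limit 180 → met
5. advertising compliance review 302 days ago vs limit 270 → not met
6. fair-housing training 27 days ago vs limit 30 → met
7. condition 'operates branch offices' does not hold → requirement n/a → met
8. errors-and-omissions renewal 128 days ago vs limit 120 → not met
9. errors-and-omissions coverage $600,000 < $650,000 → not met
10. trust-account reconciliation 86 days ago vs limit 90 → met
Not met: 1, 5, 8, 9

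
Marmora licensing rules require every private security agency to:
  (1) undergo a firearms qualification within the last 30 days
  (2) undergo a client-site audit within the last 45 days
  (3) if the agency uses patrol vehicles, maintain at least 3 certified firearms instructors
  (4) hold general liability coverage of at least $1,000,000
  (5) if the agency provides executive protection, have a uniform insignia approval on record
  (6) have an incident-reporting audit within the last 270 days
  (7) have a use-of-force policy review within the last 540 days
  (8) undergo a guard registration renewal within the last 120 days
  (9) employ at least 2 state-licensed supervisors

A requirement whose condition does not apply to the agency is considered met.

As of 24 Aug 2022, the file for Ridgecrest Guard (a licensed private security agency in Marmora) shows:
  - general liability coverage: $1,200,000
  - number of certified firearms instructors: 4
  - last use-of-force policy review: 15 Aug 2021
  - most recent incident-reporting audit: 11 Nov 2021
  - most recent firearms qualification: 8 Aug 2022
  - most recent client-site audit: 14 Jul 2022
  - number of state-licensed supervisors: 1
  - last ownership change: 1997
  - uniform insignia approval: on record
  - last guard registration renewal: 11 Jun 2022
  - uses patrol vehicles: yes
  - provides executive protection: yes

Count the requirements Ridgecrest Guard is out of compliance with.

1. firearms qualification 16 days ago vs limit 30 → met
2. client-site audit 41 days ago vs limit 45 → met
3. condition 'uses patrol vehicles' holds; certified firearms instructors 4 ≥ 3 → met
4. general liability coverage $1,200,000 ≥ $1,000,000 → met
5. condition 'provides executive protection' holds; uniform insignia approval present → met
6. incident-reporting audit 286 days ago vs limit 270 → not met
7. use-of-force policy review 374 days ago vs limit 540 → met
8. guard registration renewal 74 days ago vs limit 120 → met
9. state-licensed supervisors 1 < 2 → not met
Not met: 2 of 9

2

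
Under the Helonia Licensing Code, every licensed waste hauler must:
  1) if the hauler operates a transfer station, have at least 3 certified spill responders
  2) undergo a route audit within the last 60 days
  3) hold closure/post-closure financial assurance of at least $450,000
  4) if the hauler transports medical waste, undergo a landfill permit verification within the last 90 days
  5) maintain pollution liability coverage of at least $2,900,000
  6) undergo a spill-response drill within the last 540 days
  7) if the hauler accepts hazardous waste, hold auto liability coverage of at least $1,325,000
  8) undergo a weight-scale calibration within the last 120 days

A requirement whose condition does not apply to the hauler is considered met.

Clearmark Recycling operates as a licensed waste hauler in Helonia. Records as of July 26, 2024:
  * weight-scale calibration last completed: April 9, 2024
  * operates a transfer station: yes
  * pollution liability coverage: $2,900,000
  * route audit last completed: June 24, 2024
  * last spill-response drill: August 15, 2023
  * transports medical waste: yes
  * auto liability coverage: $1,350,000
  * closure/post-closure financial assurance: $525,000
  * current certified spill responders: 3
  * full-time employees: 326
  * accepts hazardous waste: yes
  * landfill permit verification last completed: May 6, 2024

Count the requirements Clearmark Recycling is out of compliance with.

1. condition 'operates a transfer station' holds; certified spill responders 3 ≥ 3 → met
2. route audit 32 days ago vs limit 60 → met
3. closure/post-closure financial assurance $525,000 ≥ $450,000 → met
4. condition 'transports medical waste' holds; landfill permit verification 81 days ago vs limit 90 → met
5. pollution liability coverage $2,900,000 ≥ $2,900,000 → met
6. spill-response drill 346 days ago vs limit 540 → met
7. condition 'accepts hazardous waste' holds; auto liability coverage $1,350,000 ≥ $1,325,000 → met
8. weight-scale calibration 108 days ago vs limit 120 → met
Not met: 0 of 8

0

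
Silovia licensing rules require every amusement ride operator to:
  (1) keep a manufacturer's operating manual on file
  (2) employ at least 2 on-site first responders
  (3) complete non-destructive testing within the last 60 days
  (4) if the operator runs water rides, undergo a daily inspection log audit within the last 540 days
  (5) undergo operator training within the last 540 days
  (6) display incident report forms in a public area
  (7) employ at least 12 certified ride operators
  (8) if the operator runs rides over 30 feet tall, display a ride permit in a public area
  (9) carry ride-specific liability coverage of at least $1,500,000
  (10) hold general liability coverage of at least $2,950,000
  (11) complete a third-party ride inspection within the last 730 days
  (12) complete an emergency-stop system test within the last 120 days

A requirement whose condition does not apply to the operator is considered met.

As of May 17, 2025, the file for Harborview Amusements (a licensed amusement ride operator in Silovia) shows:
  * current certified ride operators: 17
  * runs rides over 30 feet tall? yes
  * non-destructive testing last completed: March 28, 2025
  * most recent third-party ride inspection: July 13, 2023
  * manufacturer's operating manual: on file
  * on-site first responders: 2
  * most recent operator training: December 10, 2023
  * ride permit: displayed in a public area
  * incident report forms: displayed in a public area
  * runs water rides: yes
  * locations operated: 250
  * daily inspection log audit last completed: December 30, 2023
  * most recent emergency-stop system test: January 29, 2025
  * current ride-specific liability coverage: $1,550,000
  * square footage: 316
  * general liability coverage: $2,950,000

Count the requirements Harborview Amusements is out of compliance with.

1. manufacturer's operating manual present → met
2. on-site first responders 2 ≥ 2 → met
3. non-destructive testing 50 days ago vs limit 60 → met
4. condition 'runs water rides' holds; daily inspection log audit 504 days ago vs limit 540 → met
5. operator training 524 days ago vs limit 540 → met
6. incident report forms present → met
7. certified ride operators 17 ≥ 12 → met
8. condition 'runs rides over 30 feet tall' holds; ride permit present → met
9. ride-specific liability coverage $1,550,000 ≥ $1,500,000 → met
10. general liability coverage $2,950,000 ≥ $2,950,000 → met
11. third-party ride inspection 674 days ago vs limit 730 → met
12. emergency-stop system test 108 days ago vs limit 120 → met
Not met: 0 of 12

0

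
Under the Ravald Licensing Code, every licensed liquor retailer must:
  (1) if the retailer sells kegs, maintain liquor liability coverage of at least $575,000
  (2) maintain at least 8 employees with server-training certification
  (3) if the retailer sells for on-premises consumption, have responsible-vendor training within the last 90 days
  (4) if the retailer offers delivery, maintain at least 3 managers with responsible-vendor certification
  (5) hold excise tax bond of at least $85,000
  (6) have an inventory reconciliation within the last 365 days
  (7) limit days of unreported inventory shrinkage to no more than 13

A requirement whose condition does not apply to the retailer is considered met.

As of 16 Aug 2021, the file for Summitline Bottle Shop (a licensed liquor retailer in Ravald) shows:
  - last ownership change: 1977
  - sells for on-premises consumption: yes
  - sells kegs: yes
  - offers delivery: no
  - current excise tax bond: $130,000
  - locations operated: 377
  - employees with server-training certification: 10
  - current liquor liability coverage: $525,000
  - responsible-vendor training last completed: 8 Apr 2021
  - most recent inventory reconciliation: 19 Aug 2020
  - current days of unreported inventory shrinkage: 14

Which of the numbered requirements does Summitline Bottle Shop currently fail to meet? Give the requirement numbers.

1. condition 'sells kegs' holds; liquor liability coverage $525,000 < $575,000 → not met
2. employees with server-training certification 10 ≥ 8 → met
3. condition 'sells for on-premises consumption' holds; responsible-vendor training 130 days ago vs limit 90 → not met
4. condition 'offers delivery' does not hold → requirement n/a → met
5. excise tax bond $130,000 ≥ $85,000 → met
6. inventory reconciliation 362 days ago vs limit 365 → met
7. days of unreported inventory shrinkage 14 > 13 → not met
Not met: 1, 3, 7

1, 3, 7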